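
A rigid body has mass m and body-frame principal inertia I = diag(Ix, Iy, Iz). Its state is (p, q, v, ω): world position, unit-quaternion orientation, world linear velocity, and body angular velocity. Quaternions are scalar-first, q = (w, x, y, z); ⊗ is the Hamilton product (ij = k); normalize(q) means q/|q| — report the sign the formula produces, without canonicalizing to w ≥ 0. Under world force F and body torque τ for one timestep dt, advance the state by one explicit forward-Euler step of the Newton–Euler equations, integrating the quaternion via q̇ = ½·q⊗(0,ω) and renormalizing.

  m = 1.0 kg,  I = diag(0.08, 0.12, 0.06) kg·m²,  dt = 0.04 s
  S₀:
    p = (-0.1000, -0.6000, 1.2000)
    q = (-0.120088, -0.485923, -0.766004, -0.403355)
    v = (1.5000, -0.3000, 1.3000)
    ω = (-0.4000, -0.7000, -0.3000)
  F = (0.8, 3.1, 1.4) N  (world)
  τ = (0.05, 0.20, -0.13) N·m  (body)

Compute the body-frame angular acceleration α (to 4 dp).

α = (0.7825, 1.6467, -2.3533)

precession coupling ω×(Iω) = (-0.0126, 0.0024, 0.0112)
angular accel α = (0.7825, 1.6467, -2.3533)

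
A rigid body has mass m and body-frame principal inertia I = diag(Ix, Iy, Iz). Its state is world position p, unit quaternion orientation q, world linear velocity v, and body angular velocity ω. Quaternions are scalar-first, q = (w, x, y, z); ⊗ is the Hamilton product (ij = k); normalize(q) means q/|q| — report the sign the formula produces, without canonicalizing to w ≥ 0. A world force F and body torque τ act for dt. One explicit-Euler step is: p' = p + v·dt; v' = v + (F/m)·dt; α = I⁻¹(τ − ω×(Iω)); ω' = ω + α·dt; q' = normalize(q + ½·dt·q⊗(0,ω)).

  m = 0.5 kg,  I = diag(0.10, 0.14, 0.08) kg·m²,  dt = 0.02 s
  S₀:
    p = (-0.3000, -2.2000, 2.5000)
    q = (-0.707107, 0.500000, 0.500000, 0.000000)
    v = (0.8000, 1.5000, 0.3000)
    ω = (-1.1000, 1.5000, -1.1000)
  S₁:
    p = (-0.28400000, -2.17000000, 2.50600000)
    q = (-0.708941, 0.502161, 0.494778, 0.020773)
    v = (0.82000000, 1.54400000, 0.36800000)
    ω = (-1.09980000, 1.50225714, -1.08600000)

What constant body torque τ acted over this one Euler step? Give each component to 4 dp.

τ = (0.1000, 0.0400, -0.0100)

ω₁ − ω₀ = (0.00020000, 0.00225714, 0.01400000)
precession coupling = (0.0990, 0.0242, -0.0660)
applied torque τ = (0.1000, 0.0400, -0.0100)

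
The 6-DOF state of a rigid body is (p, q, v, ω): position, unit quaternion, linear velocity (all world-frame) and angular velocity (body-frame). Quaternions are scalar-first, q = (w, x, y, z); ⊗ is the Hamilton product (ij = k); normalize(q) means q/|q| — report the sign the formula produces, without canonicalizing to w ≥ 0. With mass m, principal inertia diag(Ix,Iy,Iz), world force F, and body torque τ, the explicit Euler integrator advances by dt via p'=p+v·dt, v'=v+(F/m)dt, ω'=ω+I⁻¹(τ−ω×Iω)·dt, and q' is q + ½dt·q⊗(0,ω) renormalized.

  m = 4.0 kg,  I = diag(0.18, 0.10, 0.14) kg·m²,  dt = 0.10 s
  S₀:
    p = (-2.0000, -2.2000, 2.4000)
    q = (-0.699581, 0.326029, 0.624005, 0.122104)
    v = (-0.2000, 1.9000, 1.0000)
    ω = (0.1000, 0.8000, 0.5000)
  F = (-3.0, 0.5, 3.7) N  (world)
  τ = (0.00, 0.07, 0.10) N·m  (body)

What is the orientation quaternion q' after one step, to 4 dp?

q' = (-0.7284, 0.3329, 0.5878, 0.1144)

2q̇ = q⊗(0,ω) = (-0.5928589, 0.1443612, -0.7104689, -0.1513678)
updated quaternion q' = (-0.7284, 0.3329, 0.5878, 0.1144)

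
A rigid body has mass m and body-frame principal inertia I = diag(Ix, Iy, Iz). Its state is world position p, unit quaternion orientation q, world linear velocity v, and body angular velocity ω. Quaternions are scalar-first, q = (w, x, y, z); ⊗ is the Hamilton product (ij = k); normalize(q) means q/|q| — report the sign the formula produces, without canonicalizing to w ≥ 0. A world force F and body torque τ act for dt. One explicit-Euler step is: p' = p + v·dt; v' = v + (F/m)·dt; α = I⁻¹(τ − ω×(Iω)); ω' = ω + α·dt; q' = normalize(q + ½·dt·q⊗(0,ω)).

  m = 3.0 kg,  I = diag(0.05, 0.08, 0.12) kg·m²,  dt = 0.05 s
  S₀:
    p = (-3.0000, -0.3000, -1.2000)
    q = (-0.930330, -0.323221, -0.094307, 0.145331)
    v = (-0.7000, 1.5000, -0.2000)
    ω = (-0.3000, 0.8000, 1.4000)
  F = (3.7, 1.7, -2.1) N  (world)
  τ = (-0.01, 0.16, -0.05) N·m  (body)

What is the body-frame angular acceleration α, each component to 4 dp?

α = (-1.0960, 1.6325, -0.3567)

ω×(Iω) gyroscopic = (0.0448, 0.0294, -0.0072)
angular accel α = (-1.0960, 1.6325, -0.3567)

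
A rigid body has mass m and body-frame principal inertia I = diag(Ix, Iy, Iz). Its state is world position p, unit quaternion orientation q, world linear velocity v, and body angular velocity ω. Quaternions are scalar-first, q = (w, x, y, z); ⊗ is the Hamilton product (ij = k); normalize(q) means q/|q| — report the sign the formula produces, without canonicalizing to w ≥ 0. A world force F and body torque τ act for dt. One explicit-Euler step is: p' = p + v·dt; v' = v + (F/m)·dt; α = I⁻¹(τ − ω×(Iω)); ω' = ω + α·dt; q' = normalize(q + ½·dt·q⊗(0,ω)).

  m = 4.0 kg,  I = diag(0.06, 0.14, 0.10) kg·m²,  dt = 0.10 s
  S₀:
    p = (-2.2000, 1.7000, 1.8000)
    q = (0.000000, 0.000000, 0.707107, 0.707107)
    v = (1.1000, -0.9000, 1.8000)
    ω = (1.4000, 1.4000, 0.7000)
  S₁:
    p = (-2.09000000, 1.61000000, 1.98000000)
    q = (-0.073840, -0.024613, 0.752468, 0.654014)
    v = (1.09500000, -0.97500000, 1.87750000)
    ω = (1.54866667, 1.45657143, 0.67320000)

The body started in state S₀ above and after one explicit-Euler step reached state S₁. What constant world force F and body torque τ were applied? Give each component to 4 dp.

velocity change Δv = (-0.00500000, -0.07500000, 0.07750000)
m·(v₁−v₀)/dt = (-0.2000, -3.0000, 3.1000)
rate change Δω = (0.14866667, 0.05657143, -0.02680000)
gyro term ω₀×Iω₀ = (-0.0392, -0.0392, 0.1568)
I·α + gyro = (0.0500, 0.0400, 0.1300)

F = (-0.2000, -3.0000, 3.1000)
τ = (0.0500, 0.0400, 0.1300)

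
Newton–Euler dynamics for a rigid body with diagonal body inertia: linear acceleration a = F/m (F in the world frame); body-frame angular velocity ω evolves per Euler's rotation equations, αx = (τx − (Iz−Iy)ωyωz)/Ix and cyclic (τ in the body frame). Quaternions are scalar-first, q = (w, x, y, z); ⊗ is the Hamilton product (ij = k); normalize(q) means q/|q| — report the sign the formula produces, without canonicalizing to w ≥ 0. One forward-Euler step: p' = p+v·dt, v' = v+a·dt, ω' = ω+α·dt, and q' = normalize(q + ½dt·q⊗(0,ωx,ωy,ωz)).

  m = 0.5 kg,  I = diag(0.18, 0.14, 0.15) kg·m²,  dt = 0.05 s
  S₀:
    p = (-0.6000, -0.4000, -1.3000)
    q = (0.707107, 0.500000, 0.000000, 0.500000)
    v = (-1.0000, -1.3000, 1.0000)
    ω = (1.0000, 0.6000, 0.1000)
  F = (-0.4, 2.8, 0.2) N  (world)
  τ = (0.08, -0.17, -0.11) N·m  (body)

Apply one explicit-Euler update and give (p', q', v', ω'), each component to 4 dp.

precession coupling ω×(Iω) = (0.0006, 0.0030, -0.0240)
angular accel α = (0.4411, -1.2357, -0.5733)
new body rate ω' = (1.0221, 0.5382, 0.0713)
2q̇ = q⊗(0,ω) = (-0.5500000, 0.4071070, 0.8742642, 0.3707107)
q + ½dt·q⊗(0,ω), renormalized = (0.6931, 0.5100, 0.0218, 0.5090)
p + v·dt = (-0.6500, -0.4650, -1.2500)
v + (F/m)dt = (-1.0400, -1.0200, 1.0200)

p' = (-0.6500, -0.4650, -1.2500)
q' = (0.6931, 0.5100, 0.0218, 0.5090)
v' = (-1.0400, -1.0200, 1.0200)
ω' = (1.0221, 0.5382, 0.0713)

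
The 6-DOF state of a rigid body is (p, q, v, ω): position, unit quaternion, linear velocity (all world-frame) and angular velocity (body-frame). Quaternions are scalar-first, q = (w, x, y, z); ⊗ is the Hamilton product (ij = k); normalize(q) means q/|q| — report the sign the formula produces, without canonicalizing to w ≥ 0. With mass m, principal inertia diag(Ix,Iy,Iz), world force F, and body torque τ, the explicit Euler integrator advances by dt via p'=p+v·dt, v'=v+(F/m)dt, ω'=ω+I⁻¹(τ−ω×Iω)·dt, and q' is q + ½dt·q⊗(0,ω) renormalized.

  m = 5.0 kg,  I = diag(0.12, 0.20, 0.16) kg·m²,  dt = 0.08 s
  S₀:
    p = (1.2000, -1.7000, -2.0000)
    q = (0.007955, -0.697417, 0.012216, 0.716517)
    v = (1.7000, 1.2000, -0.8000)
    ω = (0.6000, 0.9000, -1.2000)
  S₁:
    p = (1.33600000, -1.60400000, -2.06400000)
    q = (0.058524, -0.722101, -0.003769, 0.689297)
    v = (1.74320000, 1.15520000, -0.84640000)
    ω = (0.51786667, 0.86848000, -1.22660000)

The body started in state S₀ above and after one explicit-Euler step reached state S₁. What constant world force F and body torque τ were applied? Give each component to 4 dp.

F = (2.7000, -2.8000, -2.9000)
τ = (-0.0800, -0.0500, -0.0100)

Δω = ω₁−ω₀ = (-0.08213333, -0.03152000, -0.02660000)
applied torque τ = (-0.0800, -0.0500, -0.0100)
v₁ − v₀ = (0.04320000, -0.04480000, -0.04640000)
m·(v₁−v₀)/dt = (2.7000, -2.8000, -2.9000)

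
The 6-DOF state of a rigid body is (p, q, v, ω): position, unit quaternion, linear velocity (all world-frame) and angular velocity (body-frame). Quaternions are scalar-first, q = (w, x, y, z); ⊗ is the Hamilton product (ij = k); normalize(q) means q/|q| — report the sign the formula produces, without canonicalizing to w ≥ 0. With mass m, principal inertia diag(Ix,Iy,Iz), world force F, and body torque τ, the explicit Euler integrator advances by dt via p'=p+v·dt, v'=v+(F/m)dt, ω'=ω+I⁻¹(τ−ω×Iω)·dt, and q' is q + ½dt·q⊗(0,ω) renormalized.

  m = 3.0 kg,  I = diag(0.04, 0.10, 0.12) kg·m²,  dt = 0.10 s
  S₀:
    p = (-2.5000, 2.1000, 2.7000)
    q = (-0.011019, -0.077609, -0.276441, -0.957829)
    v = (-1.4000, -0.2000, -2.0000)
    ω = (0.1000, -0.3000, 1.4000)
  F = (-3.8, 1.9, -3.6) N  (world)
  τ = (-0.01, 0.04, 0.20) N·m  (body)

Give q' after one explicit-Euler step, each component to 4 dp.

q⊗(0,ω) = (1.2657892, -0.6754680, 0.0161754, 0.0355002)
updated quaternion q' = (0.0521, -0.1111, -0.2749, -0.9536)

q' = (0.0521, -0.1111, -0.2749, -0.9536)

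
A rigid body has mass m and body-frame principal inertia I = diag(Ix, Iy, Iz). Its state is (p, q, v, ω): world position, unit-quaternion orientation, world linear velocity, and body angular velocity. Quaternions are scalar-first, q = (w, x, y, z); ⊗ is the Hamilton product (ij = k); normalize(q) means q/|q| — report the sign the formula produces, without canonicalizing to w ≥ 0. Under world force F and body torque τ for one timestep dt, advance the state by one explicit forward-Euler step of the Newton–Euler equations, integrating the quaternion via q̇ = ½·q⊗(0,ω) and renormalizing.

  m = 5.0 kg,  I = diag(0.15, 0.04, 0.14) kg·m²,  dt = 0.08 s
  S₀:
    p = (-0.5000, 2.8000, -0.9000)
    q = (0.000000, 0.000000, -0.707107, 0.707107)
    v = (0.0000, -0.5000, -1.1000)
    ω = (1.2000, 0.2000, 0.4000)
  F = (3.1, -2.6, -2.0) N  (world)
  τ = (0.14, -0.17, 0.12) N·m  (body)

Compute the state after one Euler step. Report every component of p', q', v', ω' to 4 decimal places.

(τ − ω×Iω)/I = (0.8800, -4.3700, 1.0457)
new body rate ω' = (1.2704, -0.1496, 0.4837)
Hamilton product q⊗(0,ω) = (-0.1414214, -0.4242642, 0.8485284, 0.8485284)
q' = normalize(q + ½dt·q⊗(0,ω)) = (-0.0056, -0.0169, -0.6723, 0.7401)
linear accel F/m = (0.6200, -0.5200, -0.4000)
p + v·dt = (-0.5000, 2.7600, -0.9880)
new velocity v' = (0.0496, -0.5416, -1.1320)

p' = (-0.5000, 2.7600, -0.9880)
q' = (-0.0056, -0.0169, -0.6723, 0.7401)
v' = (0.0496, -0.5416, -1.1320)
ω' = (1.2704, -0.1496, 0.4837)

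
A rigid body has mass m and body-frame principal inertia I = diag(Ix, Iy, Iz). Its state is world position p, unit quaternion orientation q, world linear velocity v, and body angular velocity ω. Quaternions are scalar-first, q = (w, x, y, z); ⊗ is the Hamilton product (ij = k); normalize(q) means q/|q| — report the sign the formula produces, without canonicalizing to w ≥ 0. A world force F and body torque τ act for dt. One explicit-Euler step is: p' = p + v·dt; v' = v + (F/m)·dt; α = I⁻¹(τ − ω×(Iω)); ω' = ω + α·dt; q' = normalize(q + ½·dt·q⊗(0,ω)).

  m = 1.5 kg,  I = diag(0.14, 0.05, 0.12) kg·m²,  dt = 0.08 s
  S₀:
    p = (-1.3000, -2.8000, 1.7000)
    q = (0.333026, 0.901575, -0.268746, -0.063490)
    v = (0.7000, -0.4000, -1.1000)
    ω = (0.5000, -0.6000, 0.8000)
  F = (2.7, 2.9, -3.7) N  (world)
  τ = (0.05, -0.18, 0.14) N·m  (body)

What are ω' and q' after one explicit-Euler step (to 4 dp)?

ω' = (0.5478, -0.9008, 0.8753)
q' = (0.3103, 0.8972, -0.3066, -0.0690)

ω×(Iω) gyroscopic = (-0.0336, 0.0080, 0.0270)
(τ − ω×Iω)/I = (0.5971, -3.7600, 0.9417)
ω + α·dt = (0.5478, -0.9008, 0.8753)
2q̇ = q⊗(0,ω) = (-0.5612431, -0.0865778, -0.9528206, -0.1401512)
updated quaternion q' = (0.3103, 0.8972, -0.3066, -0.0690)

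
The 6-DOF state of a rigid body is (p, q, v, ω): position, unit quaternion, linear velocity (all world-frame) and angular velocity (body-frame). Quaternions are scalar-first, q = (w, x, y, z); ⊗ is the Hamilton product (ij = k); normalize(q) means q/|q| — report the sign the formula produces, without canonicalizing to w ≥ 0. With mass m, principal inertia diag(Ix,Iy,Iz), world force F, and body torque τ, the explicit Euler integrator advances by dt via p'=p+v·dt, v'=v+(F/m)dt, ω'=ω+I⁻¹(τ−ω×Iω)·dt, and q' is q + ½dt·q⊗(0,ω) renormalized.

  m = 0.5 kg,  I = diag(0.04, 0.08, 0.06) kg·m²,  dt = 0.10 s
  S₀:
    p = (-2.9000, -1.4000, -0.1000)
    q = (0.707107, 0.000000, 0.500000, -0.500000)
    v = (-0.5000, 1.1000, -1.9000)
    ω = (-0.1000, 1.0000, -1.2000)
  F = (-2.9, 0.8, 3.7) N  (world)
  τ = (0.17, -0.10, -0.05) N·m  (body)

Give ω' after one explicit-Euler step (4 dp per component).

ω×(Iω) gyroscopic = (0.0240, -0.0024, -0.0040)
α = I⁻¹(τ − ω×Iω) = (3.6500, -1.2200, -0.7667)
ω + α·dt = (0.2650, 0.8780, -1.2767)

ω' = (0.2650, 0.8780, -1.2767)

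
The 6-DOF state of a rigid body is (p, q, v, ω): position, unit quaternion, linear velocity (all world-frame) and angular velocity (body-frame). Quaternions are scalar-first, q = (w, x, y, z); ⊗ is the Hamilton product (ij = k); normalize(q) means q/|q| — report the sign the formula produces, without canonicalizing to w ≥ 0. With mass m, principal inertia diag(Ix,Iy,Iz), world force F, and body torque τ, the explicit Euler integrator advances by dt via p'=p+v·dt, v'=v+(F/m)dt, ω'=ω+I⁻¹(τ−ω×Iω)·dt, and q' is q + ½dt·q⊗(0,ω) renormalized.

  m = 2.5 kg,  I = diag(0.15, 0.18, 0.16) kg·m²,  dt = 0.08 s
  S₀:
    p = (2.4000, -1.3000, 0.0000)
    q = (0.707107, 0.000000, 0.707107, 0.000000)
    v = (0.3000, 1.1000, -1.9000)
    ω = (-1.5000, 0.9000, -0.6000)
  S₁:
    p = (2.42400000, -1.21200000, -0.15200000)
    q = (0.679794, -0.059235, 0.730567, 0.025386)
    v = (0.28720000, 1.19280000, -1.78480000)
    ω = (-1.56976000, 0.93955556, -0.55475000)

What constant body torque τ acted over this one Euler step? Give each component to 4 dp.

ω₁ − ω₀ = (-0.06976000, 0.03955556, 0.04525000)
precession coupling = (0.0108, -0.0090, -0.0405)
applied torque τ = (-0.1200, 0.0800, 0.0500)

τ = (-0.1200, 0.0800, 0.0500)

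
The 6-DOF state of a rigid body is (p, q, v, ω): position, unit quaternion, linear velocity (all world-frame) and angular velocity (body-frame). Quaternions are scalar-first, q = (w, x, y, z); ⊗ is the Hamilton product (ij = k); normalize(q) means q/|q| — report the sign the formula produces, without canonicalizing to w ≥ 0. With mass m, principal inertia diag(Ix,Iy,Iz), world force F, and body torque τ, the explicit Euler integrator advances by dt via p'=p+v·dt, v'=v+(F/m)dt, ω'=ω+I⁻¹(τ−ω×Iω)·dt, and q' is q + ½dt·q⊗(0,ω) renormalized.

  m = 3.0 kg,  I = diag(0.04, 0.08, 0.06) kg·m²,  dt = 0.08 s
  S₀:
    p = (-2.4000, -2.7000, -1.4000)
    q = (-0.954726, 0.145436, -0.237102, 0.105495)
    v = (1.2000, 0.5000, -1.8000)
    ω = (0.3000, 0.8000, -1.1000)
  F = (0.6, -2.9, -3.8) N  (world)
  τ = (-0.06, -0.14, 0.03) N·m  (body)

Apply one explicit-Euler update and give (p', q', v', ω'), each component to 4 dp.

linear accel F/m = (0.2000, -0.9667, -1.2667)
p' = p + v·dt = (-2.3040, -2.6600, -1.5440)
new velocity v' = (1.2160, 0.4227, -1.9013)
ω×(Iω) gyroscopic = (0.0176, 0.0066, 0.0096)
angular accel α = (-1.9400, -1.8325, 0.3400)
ω + α·dt = (0.1448, 0.6534, -1.0728)
2q̇ = q⊗(0,ω) = (0.2620953, -0.1100016, -0.5721527, 1.2376780)
q + ½dt·q⊗(0,ω), renormalized = (-0.9428, 0.1408, -0.2596, 0.1548)

p' = (-2.3040, -2.6600, -1.5440)
q' = (-0.9428, 0.1408, -0.2596, 0.1548)
v' = (1.2160, 0.4227, -1.9013)
ω' = (0.1448, 0.6534, -1.0728)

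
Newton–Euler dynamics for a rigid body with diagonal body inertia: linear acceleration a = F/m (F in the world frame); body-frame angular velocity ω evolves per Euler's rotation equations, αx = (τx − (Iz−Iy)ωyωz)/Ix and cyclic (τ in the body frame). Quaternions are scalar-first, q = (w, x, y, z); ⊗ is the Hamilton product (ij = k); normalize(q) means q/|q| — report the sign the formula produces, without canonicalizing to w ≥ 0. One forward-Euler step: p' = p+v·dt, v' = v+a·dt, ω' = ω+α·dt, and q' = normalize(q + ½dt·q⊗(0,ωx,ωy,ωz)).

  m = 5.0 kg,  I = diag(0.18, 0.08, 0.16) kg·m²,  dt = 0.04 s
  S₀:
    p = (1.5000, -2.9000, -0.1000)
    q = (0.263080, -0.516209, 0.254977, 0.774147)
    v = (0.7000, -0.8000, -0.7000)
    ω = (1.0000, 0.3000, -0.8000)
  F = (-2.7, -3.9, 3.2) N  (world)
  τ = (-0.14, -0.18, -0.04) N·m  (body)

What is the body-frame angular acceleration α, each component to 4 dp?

precession coupling ω×(Iω) = (-0.0192, -0.0160, -0.0300)
angular accel α = (-0.6711, -2.0500, -0.0625)

α = (-0.6711, -2.0500, -0.0625)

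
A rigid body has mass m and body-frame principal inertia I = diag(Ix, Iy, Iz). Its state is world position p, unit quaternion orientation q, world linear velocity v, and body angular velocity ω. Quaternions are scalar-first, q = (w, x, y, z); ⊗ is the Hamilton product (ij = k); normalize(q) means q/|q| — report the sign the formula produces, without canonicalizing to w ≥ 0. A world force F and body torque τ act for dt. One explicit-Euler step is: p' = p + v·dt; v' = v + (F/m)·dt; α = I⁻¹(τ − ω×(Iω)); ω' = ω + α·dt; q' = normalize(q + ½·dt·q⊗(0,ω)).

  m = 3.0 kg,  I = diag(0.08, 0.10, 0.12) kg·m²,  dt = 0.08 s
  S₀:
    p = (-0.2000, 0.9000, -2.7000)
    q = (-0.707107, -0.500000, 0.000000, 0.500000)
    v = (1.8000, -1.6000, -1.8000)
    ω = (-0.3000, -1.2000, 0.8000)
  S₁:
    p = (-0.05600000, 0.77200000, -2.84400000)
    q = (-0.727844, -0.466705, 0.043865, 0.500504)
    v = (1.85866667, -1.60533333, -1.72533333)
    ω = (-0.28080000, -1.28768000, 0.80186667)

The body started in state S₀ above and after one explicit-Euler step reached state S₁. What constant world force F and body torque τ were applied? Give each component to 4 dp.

velocity change Δv = (0.05866667, -0.00533333, 0.07466667)
m·(v₁−v₀)/dt = (2.2000, -0.2000, 2.8000)
ω₁ − ω₀ = (0.01920000, -0.08768000, 0.00186667)
ω₀×(Iω₀) = (-0.0192, 0.0096, 0.0072)
applied torque τ = (0.0000, -0.1000, 0.0100)

F = (2.2000, -0.2000, 2.8000)
τ = (0.0000, -0.1000, 0.0100)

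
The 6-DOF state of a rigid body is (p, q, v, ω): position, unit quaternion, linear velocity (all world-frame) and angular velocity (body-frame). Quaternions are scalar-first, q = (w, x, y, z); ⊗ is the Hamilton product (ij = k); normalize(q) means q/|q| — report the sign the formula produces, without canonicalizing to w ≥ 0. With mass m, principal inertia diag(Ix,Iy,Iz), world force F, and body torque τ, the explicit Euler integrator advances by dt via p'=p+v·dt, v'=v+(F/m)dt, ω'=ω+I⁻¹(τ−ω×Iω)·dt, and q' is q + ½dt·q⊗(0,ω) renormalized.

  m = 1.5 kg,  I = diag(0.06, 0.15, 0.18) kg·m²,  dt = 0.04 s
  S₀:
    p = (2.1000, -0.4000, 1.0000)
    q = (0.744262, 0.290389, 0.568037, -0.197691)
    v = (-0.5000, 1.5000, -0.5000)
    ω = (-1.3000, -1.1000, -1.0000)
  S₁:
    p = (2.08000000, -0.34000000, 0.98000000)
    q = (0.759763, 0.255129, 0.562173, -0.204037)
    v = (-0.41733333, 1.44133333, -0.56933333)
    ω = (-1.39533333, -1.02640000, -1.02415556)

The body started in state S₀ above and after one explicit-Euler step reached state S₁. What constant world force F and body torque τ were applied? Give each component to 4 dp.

Δω = ω₁−ω₀ = (-0.09533333, 0.07360000, -0.02415556)
gyro term ω₀×Iω₀ = (0.0330, -0.1560, 0.1287)
I·α + gyro = (-0.1100, 0.1200, 0.0200)
v₁ − v₀ = (0.08266667, -0.05866667, -0.06933333)
applied force F = (3.1000, -2.2000, -2.6000)

F = (3.1000, -2.2000, -2.6000)
τ = (-0.1100, 0.1200, 0.0200)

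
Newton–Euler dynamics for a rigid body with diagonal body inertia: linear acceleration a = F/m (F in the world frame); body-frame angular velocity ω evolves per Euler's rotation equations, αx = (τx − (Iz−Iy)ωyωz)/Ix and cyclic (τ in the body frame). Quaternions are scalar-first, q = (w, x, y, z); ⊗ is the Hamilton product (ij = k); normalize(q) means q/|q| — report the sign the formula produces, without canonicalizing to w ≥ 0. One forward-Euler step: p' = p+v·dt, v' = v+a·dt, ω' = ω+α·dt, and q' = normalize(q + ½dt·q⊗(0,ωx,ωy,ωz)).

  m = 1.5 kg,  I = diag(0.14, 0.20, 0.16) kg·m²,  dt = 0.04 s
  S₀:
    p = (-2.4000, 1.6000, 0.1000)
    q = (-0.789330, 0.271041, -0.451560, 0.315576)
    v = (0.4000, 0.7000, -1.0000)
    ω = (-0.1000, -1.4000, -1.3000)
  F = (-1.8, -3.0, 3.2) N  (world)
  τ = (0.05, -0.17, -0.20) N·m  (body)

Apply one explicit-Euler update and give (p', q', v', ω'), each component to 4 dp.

a = F/m = (-1.2000, -2.0000, 2.1333)
p' = p + v·dt = (-2.3840, 1.6280, 0.0600)
v' = v + a·dt = (0.3520, 0.6200, -0.9147)
ω×(Iω) gyroscopic = (-0.0728, -0.0026, 0.0084)
angular accel α = (0.8771, -0.8370, -1.3025)
new body rate ω' = (-0.0649, -1.4335, -1.3521)
2q̇ = q⊗(0,ω) = (-0.1948311, 1.1077674, 1.4258577, 0.6015156)
q' = normalize(q + ½dt·q⊗(0,ω)) = (-0.7926, 0.2930, -0.4227, 0.3274)

p' = (-2.3840, 1.6280, 0.0600)
q' = (-0.7926, 0.2930, -0.4227, 0.3274)
v' = (0.3520, 0.6200, -0.9147)
ω' = (-0.0649, -1.4335, -1.3521)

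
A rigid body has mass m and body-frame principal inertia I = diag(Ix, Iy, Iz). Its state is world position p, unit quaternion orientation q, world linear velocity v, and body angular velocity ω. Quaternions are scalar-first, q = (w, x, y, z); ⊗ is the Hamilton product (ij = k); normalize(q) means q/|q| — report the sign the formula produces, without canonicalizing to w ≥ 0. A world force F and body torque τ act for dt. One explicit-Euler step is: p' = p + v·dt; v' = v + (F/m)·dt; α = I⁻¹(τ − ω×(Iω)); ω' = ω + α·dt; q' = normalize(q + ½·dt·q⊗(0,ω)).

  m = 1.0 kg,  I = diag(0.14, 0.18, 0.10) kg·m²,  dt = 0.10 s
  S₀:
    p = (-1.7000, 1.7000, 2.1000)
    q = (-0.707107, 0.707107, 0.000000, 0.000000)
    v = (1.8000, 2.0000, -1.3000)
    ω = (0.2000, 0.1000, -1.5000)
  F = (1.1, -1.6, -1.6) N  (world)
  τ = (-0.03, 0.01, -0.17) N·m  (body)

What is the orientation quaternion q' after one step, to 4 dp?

2q̇ = q⊗(0,ω) = (-0.1414214, -0.1414214, 0.9899498, 1.1313712)
updated quaternion q' = (-0.7121, 0.6980, 0.0494, 0.0564)

q' = (-0.7121, 0.6980, 0.0494, 0.0564)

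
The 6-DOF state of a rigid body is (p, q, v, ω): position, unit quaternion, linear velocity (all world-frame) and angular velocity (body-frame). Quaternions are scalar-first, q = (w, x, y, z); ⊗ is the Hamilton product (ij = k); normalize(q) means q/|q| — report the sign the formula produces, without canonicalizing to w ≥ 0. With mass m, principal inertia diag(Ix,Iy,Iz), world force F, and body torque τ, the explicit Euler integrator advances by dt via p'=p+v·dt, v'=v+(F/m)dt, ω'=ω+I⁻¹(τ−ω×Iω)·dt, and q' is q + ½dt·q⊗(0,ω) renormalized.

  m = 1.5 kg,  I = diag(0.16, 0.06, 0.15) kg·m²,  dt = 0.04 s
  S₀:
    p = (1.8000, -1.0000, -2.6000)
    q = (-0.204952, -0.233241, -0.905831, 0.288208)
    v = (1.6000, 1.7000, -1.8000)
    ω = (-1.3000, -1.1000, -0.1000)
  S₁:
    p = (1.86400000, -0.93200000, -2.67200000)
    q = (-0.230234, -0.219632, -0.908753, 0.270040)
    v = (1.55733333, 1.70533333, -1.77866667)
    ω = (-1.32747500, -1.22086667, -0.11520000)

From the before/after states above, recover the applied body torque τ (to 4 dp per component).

rate change Δω = (-0.02747500, -0.12086667, -0.01520000)
gyro term ω₀×Iω₀ = (0.0099, 0.0013, -0.1430)
applied torque τ = (-0.1000, -0.1800, -0.2000)

τ = (-0.1000, -0.1800, -0.2000)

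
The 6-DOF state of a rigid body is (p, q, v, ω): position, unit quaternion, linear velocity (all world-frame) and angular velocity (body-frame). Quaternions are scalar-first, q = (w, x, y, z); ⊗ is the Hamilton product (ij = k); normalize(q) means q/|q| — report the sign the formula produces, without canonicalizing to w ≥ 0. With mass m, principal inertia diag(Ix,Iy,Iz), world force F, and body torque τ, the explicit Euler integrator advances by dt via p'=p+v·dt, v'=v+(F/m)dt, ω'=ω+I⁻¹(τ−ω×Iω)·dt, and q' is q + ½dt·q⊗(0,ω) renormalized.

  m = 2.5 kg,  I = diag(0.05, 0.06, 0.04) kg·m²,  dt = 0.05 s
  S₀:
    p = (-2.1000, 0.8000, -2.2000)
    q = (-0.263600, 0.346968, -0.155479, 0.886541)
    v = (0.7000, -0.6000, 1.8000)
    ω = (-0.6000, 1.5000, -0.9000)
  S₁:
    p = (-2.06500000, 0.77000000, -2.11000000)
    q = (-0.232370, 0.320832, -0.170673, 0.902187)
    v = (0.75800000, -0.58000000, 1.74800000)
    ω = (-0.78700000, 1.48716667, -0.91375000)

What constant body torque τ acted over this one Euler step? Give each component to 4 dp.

τ = (-0.1600, -0.0100, -0.0200)

ω₁ − ω₀ = (-0.18700000, -0.01283333, -0.01375000)
ω₀×(Iω₀) = (0.0270, 0.0054, -0.0090)
I·α + gyro = (-0.1600, -0.0100, -0.0200)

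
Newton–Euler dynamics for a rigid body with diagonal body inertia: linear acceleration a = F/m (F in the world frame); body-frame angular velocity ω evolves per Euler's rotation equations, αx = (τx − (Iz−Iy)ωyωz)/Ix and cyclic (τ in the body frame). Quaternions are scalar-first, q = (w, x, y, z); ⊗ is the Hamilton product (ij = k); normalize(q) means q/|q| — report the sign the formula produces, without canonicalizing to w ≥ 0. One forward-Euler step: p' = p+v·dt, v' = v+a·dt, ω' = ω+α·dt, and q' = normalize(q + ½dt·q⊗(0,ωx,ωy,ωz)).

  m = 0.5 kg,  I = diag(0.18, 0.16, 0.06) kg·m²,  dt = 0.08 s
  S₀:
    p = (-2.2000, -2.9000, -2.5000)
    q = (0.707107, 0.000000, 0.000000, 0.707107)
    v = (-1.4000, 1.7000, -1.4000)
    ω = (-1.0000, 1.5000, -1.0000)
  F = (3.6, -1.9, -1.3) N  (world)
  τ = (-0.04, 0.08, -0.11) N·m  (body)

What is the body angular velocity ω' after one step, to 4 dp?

ω' = (-1.0844, 1.4800, -1.1867)

ω×(Iω) gyroscopic = (0.1500, 0.1200, 0.0300)
angular accel α = (-1.0556, -0.2500, -2.3333)
new body rate ω' = (-1.0844, 1.4800, -1.1867)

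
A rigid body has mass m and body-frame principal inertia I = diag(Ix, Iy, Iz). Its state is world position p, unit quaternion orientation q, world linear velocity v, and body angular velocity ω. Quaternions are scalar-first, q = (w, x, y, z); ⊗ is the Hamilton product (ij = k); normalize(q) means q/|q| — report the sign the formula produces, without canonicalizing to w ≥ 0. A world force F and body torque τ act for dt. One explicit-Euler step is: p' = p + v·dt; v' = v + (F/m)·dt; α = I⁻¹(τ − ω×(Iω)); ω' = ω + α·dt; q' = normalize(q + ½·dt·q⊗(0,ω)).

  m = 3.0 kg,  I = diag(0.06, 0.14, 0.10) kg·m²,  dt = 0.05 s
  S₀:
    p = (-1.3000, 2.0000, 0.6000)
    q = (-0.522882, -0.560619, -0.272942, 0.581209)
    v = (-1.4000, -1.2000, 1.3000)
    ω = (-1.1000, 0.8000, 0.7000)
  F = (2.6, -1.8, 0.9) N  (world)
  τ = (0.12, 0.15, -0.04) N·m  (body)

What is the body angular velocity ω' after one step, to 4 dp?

ω' = (-0.9813, 0.8426, 0.7152)

ω×(Iω) gyroscopic = (-0.0224, 0.0308, -0.0704)
angular accel α = (2.3733, 0.8514, 0.3040)
new body rate ω' = (-0.9813, 0.8426, 0.7152)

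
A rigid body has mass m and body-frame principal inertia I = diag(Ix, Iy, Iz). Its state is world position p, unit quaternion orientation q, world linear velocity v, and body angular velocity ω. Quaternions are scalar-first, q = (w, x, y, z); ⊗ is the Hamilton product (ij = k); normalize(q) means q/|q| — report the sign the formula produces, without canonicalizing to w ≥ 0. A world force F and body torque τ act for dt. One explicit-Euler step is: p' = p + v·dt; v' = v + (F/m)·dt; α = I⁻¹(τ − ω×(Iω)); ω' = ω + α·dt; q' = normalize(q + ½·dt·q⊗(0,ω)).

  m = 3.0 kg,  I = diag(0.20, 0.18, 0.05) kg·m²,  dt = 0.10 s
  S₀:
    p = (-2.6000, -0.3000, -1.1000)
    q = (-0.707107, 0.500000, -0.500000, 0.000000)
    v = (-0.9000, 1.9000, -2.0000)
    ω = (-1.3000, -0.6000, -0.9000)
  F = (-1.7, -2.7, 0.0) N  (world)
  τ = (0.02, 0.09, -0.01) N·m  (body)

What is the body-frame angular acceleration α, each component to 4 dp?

α = (0.4510, -0.4750, 0.1120)

gyro term ω×Iω = (-0.0702, 0.1755, -0.0156)
angular accel α = (0.4510, -0.4750, 0.1120)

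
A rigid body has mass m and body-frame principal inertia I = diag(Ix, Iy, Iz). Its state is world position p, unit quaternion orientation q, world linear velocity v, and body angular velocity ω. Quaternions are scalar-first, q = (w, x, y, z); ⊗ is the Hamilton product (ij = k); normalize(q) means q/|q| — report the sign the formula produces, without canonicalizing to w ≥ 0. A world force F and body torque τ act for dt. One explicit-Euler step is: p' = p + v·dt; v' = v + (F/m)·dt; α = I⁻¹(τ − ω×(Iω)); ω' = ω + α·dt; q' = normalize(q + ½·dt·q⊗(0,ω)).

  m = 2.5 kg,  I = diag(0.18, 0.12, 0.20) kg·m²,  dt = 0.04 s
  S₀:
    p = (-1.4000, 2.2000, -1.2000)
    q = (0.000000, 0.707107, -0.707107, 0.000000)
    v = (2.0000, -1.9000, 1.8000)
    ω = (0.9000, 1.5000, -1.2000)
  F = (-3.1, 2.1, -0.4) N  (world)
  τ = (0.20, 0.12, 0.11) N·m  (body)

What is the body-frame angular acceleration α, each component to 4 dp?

gyro term ω×Iω = (-0.1440, 0.0216, -0.0810)
angular accel α = (1.9111, 0.8200, 0.9550)

α = (1.9111, 0.8200, 0.9550)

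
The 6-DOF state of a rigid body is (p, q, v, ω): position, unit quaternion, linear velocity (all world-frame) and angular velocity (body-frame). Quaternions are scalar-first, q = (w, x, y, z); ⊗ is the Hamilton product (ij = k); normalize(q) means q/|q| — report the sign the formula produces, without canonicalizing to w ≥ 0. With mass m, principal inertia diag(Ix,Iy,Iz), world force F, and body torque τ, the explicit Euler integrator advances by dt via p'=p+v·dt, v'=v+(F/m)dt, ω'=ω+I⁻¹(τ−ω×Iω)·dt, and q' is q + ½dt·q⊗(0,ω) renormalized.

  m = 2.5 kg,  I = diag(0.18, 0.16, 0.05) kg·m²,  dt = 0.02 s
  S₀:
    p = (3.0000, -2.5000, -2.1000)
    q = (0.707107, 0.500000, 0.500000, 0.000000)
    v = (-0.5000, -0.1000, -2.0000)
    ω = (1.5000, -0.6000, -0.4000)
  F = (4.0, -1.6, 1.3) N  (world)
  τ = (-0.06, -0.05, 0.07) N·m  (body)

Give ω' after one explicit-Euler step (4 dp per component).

ω×(Iω) gyroscopic = (-0.0264, -0.0780, 0.0180)
α = I⁻¹(τ − ω×Iω) = (-0.1867, 0.1750, 1.0400)
ω + α·dt = (1.4963, -0.5965, -0.3792)

ω' = (1.4963, -0.5965, -0.3792)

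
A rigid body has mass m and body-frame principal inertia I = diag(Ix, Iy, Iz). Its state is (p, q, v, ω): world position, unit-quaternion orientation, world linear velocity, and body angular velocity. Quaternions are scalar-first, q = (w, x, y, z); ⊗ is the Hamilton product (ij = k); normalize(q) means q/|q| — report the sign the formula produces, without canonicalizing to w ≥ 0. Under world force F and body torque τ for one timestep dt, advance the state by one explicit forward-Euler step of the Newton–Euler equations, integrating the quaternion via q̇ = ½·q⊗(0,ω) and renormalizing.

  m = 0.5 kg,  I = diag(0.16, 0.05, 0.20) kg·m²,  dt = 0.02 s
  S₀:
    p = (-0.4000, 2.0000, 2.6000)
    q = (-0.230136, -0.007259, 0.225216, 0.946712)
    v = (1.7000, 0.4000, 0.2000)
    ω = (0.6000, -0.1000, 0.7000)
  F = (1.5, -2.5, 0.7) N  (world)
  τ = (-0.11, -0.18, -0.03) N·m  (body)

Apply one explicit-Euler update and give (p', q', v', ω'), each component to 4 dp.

p' = (-0.3660, 2.0080, 2.6040)
q' = (-0.2365, -0.0061, 0.2312, 0.9437)
v' = (1.7600, 0.3000, 0.2280)
ω' = (0.5876, -0.1653, 0.6963)

precession coupling ω×(Iω) = (-0.0105, -0.0168, 0.0066)
angular accel α = (-0.6219, -3.2640, -0.1830)
ω' = ω + α·dt = (0.5876, -0.1653, 0.6963)
q⊗(0,ω) = (-0.6358214, 0.1142408, 0.5961221, -0.2954989)
q' = normalize(q + ½dt·q⊗(0,ω)) = (-0.2365, -0.0061, 0.2312, 0.9437)
new position p' = (-0.3660, 2.0080, 2.6040)
v + (F/m)dt = (1.7600, 0.3000, 0.2280)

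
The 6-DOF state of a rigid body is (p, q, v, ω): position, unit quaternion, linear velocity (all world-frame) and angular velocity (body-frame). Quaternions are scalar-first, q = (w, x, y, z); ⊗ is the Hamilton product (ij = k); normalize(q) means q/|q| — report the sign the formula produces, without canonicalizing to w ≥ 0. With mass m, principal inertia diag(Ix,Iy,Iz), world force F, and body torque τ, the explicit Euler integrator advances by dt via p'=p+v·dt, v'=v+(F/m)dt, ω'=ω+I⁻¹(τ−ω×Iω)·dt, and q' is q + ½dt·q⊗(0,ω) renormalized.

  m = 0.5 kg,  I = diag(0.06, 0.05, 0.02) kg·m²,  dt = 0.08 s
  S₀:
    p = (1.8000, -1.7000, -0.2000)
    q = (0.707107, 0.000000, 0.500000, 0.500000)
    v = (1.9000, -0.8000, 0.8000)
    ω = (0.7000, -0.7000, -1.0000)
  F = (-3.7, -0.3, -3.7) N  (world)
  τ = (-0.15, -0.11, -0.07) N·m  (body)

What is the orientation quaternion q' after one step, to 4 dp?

Hamilton product q⊗(0,ω) = (0.8500000, 0.3449749, -0.1449749, -1.0571070)
updated quaternion q' = (0.7399, 0.0138, 0.4934, 0.4570)

q' = (0.7399, 0.0138, 0.4934, 0.4570)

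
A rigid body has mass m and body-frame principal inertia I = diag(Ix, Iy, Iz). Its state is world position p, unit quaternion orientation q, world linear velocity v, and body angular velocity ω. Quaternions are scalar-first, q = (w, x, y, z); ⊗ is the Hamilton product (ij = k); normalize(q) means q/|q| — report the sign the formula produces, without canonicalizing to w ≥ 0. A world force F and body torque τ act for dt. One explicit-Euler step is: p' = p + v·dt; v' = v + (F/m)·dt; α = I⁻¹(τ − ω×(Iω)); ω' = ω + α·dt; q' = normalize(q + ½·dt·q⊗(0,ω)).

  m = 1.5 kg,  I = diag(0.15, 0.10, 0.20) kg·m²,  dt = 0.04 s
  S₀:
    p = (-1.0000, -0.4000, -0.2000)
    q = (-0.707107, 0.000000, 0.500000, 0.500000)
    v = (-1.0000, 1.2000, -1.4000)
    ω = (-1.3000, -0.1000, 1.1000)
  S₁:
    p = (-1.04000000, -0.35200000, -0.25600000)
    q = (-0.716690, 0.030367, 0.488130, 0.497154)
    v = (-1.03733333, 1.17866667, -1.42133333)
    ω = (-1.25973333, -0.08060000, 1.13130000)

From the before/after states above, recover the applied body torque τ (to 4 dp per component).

ω₁ − ω₀ = (0.04026667, 0.01940000, 0.03130000)
gyro term ω₀×Iω₀ = (-0.0110, 0.0715, -0.0065)
I·α + gyro = (0.1400, 0.1200, 0.1500)

τ = (0.1400, 0.1200, 0.1500)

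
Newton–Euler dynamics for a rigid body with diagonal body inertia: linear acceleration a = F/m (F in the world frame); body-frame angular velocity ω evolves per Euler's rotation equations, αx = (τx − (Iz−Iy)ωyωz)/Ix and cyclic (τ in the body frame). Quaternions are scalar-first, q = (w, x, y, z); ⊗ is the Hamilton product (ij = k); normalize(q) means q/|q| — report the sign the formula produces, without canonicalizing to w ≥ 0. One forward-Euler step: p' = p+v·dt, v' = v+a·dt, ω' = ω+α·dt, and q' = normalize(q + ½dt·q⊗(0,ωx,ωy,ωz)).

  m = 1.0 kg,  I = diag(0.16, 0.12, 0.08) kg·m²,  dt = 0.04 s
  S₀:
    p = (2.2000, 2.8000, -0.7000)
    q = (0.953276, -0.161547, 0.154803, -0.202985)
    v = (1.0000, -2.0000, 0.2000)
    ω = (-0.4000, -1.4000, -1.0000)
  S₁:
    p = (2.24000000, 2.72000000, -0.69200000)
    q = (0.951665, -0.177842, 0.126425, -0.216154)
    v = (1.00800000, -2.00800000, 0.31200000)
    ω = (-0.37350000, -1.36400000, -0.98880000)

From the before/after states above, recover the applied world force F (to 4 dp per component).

F = (0.2000, -0.2000, 2.8000)

velocity change Δv = (0.00800000, -0.00800000, 0.11200000)
applied force F = (0.2000, -0.2000, 2.8000)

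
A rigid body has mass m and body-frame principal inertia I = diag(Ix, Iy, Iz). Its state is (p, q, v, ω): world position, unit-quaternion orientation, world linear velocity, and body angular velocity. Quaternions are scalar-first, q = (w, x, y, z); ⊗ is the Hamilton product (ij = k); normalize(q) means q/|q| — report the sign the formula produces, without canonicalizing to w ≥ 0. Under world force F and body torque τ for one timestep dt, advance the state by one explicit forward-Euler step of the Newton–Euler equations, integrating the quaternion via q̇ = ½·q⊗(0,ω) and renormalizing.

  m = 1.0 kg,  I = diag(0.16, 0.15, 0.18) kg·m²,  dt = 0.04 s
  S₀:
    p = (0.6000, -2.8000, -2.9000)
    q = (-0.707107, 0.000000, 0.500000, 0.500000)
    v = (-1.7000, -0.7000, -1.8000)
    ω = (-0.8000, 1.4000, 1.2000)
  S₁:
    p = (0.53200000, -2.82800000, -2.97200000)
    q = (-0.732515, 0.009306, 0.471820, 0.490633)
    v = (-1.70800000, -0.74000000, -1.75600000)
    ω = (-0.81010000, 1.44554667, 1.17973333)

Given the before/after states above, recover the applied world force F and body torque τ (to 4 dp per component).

Δv = v₁−v₀ = (-0.00800000, -0.04000000, 0.04400000)
F = m·Δv/dt = (-0.2000, -1.0000, 1.1000)
ω₁ − ω₀ = (-0.01010000, 0.04554667, -0.02026667)
gyro term ω₀×Iω₀ = (0.0504, 0.0192, 0.0112)
I·α + gyro = (0.0100, 0.1900, -0.0800)

F = (-0.2000, -1.0000, 1.1000)
τ = (0.0100, 0.1900, -0.0800)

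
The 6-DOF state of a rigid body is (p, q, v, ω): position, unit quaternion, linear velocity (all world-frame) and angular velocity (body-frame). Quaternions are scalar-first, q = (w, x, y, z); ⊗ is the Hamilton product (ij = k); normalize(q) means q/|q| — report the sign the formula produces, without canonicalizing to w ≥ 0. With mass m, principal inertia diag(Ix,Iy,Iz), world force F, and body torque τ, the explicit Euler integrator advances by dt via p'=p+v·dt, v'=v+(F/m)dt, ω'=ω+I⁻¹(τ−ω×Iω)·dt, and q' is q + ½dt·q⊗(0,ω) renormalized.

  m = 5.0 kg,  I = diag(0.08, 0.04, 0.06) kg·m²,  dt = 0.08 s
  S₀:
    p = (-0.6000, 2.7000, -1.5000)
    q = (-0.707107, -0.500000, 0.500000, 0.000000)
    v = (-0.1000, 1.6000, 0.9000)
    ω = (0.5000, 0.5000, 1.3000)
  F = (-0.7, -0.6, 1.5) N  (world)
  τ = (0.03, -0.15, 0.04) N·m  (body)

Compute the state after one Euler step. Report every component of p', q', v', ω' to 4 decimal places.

gyro term ω×Iω = (0.0130, 0.0130, -0.0100)
(τ − ω×Iω)/I = (0.2125, -4.0750, 0.8333)
ω + α·dt = (0.5170, 0.1740, 1.3667)
Hamilton product q⊗(0,ω) = (0.0000000, 0.2964465, 0.2964465, -1.4192391)
updated quaternion q' = (-0.7059, -0.4873, 0.5110, -0.0567)
a = F/m = (-0.1400, -0.1200, 0.3000)
p + v·dt = (-0.6080, 2.8280, -1.4280)
v' = v + a·dt = (-0.1112, 1.5904, 0.9240)

p' = (-0.6080, 2.8280, -1.4280)
q' = (-0.7059, -0.4873, 0.5110, -0.0567)
v' = (-0.1112, 1.5904, 0.9240)
ω' = (0.5170, 0.1740, 1.3667)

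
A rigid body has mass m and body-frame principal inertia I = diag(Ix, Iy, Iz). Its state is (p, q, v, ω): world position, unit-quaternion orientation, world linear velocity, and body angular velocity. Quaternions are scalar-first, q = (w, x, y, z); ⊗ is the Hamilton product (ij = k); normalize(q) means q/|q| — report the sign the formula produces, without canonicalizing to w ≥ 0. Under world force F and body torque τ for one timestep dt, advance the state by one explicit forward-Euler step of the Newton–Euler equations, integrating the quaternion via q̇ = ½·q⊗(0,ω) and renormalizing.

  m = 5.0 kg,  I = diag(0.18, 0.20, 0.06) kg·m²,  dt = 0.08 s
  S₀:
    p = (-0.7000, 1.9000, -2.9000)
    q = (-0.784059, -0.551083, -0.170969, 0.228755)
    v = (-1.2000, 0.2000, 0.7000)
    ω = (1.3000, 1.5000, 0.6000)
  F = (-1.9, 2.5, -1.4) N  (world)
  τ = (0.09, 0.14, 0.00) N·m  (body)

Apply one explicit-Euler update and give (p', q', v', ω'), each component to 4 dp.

p' = (-0.7960, 1.9160, -2.8440)
q' = (-0.7481, -0.6076, -0.1922, 0.1851)
v' = (-1.2304, 0.2400, 0.6776)
ω' = (1.3960, 1.5186, 0.5480)

(τ − ω×Iω)/I = (1.2000, 0.2320, -0.6500)
new body rate ω' = (1.3960, 1.5186, 0.5480)
Hamilton product q⊗(0,ω) = (0.8356084, -1.4649906, -0.5480572, -1.0748002)
updated quaternion q' = (-0.7481, -0.6076, -0.1922, 0.1851)
a = (-0.3800, 0.5000, -0.2800)
p' = p + v·dt = (-0.7960, 1.9160, -2.8440)
v + (F/m)dt = (-1.2304, 0.2400, 0.6776)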